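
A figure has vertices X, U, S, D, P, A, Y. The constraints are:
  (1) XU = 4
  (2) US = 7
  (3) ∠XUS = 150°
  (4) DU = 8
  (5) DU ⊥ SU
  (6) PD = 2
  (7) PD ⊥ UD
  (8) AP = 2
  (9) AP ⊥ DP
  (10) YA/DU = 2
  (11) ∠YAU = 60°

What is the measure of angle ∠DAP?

Step 1: By the law of cosines on triangle APD: AD² = 2² + 2² − 2·2·2·cos(90°) = 8, so AD = 2·√2.
Step 2: By the inverse law of cosines on triangle DAP: cos(∠DAP) = ((2·√2)² + 2² − 2²) / (2·2·√2·2) = 8/11.31 = 0.7071, so ∠DAP = 45°.

Therefore, the measure of angle ∠DAP = 45°.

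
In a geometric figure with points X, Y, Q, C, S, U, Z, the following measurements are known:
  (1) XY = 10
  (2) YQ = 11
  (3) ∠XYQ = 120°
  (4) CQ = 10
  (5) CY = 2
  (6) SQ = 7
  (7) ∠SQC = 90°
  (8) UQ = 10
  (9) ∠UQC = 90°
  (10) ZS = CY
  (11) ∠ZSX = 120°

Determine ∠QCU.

Step 1: By the law of cosines on triangle CQU: CU² = 10² + 10² − 2·10·10·cos(90°) = 200, so CU = 10·√2.
Step 2: By the inverse law of cosines on triangle QCU: cos(∠QCU) = (10² + (10·√2)² − 10²) / (2·10·10·√2) = 200/282.84 = 0.7071, so ∠QCU = 45°.

Therefore, the measure of angle ∠QCU = 45°.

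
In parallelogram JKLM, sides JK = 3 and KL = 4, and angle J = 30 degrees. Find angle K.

Opposite sides of a parallelogram are parallel, so consecutive angles form co-interior angles on a transversal.
Co-interior angles sum to 180°, giving angle K = 180 - 30 = 150 degrees.

150 degrees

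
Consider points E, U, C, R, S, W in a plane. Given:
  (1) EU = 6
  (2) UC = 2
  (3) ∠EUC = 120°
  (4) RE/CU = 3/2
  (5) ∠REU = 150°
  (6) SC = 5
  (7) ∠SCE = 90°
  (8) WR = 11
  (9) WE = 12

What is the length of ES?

Step 1: By the law of cosines on triangle EUC: EC² = 6² + 2² − 2·6·2·cos(120°) = 52, so EC = 2·√13.
Step 2: By the law of cosines on triangle ECS: ES² = (2·√13)² + 5² − 2·2·√13·5·cos(90°) = 77, so ES = √77.

Therefore, the length of ES = √77.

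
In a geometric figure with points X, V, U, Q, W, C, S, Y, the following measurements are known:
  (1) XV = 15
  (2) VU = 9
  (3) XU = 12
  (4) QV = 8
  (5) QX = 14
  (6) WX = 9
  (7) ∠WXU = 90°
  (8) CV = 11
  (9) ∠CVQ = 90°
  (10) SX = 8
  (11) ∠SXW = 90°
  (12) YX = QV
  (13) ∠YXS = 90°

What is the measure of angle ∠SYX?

From the given relations: YX = QV = 8.
Step 1: By the law of cosines on triangle YXS: YS² = 8² + 8² − 2·8·8·cos(90°) = 128, so YS = 8·√2.
Step 2: By the inverse law of cosines on triangle SYX: cos(∠SYX) = ((8·√2)² + 8² − 8²) / (2·8·√2·8) = 128/181.02 = 0.7071, so ∠SYX = 45°.

Therefore, the measure of angle ∠SYX = 45°.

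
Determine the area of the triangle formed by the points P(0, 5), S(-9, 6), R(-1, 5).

Using the Shoelace formula for a triangle:
Area = (1/2)|x0(y1 - y2) + x1(y2 - y0) + x2(y0 - y1)|
Area = (1/2)|0(6 - 5) + -9(5 - 5) + -1(5 - 6)|
Area = (1/2)|0 + 0 + 1|
Area = (1/2)|1|
Area = (1/2)(1)
Area = 1/2

1/2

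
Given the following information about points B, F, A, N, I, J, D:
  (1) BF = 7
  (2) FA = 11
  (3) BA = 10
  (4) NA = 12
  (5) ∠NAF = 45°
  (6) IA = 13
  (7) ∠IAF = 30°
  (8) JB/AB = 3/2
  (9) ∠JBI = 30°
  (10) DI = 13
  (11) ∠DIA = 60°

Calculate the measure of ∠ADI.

Step 1: By the law of cosines on triangle DIA: DA² = 13² + 13² − 2·13·13·cos(60°) = 169, so DA = 13.
Step 2: By the inverse law of cosines on triangle ADI: cos(∠ADI) = (13² + 13² − 13²) / (2·13·13) = 169/338 = 0.5, so ∠ADI = 60°.

Therefore, the measure of angle ∠ADI = 60°.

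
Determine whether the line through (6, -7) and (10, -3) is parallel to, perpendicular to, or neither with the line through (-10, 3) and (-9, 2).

Slope of line 1: m1 = (-3 - -7)/(10 - 6) = 4/4 = 1
Slope of line 2: m2 = (2 - 3)/(-9 - -10) = -1/1 = -1
m1 * m2 = -1, so perpendicular.

Perpendicular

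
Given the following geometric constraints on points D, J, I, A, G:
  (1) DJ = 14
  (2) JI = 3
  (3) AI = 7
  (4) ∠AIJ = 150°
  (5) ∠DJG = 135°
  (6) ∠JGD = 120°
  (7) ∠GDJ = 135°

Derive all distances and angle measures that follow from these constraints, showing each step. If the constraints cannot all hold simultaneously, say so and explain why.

These constraints are not satisfiable: (5), (6) and (7) are the three interior angles of triangle DJG, which must sum to 180°, but 135° + 120° + 135° = 390°. No planar figure meets all of them, so nothing further can be derived.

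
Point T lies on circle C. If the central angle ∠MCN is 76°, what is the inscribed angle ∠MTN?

By the inscribed angle theorem, the inscribed angle is half the central angle.
Inscribed angle = 76° / 2 = 38°

38°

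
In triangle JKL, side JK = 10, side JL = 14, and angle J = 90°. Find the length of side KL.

The included angle is 90°, so the triangle is right-angled at J. The opposite side KL is the hypotenuse.
By the Pythagorean theorem: KL = sqrt(10^2 + 14^2) = sqrt(296) = 2*sqrt(74).

2*sqrt(74)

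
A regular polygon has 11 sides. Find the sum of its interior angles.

The sum of interior angles of an n-sided polygon is (n - 2) * 180.
For n = 11: (11 - 2) * 180 = 9 * 180 = 1620 degrees.

1620 degrees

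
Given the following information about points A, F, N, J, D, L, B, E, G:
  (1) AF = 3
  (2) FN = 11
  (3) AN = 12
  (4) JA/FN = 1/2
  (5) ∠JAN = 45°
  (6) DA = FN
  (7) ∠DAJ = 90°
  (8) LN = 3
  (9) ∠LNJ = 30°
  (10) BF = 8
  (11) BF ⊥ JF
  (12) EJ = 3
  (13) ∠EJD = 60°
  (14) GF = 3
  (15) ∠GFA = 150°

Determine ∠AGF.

Step 1: By the law of cosines on triangle GFA: GA² = 3² + 3² − 2·3·3·cos(150°) = 33.59, so GA ≈ 5.8.
Step 2: By the inverse law of cosines on triangle AGF: cos(∠AGF) = (5.8² + 3² − 3²) / (2·5.8·3) = 33.59/34.77 = 0.9659, so ∠AGF = 15°.

Therefore, the measure of angle ∠AGF = 15°.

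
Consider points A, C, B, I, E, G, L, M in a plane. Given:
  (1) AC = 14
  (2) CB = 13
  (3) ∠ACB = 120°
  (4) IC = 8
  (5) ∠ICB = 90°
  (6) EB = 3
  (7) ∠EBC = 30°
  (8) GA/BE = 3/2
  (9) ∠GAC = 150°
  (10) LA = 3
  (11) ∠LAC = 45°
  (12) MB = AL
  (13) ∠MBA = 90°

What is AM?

From the given relations: MB = AL = 3.
Step 1: By the law of cosines on triangle BCA: BA² = 13² + 14² − 2·13·14·cos(120°) = 547, so BA ≈ 23.39.
Step 2: By the law of cosines on triangle ABM: AM² = 23.39² + 3² − 2·23.39·3·cos(90°) = 556, so AM = 2·√139.

Therefore, the length of AM = 2·√139.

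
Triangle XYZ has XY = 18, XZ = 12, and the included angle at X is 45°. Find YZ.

When two sides and the included angle are known, the law of cosines gives the third side.
c^2 = a^2 + b^2 - 2ab cos(C) generalizes the Pythagorean theorem to non-right triangles.
Here: YZ^2 = 324 + 144 - 432*(sqrt(2)/2) = 468 - 216*sqrt(2)
YZ = 6*sqrt(13 - 6*sqrt(2))

6*sqrt(13 - 6*sqrt(2))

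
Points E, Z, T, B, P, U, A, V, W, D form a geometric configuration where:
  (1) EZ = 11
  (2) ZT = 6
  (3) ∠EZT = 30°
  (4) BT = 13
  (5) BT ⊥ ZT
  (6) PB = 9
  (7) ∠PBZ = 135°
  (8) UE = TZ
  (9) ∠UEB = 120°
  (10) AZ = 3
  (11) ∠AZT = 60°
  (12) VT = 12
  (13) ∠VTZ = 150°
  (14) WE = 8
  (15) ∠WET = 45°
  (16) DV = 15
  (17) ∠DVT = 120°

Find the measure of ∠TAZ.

Step 1: By the law of cosines on triangle AZT: AT² = 3² + 6² − 2·3·6·cos(60°) = 27, so AT = 3·√3.
Step 2: By the inverse law of cosines on triangle TAZ: cos(∠TAZ) = ((3·√3)² + 3² − 6²) / (2·3·√3·3) = 0/31.18 = 0, so ∠TAZ = 90°.

Therefore, the measure of angle ∠TAZ = 90°.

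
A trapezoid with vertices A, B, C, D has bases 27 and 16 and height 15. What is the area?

Area of a trapezoid = (base1 + base2) * height / 2
Area = (27 + 16) * 15 / 2
Area = 43 * 15 / 2
Area = 645 / 2
Area = 645/2

645/2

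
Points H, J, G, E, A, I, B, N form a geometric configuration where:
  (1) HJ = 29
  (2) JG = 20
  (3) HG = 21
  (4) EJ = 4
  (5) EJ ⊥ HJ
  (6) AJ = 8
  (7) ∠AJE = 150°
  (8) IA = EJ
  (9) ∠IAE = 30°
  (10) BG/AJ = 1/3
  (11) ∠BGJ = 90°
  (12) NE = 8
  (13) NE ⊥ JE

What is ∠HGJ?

Step 1: By the inverse law of cosines on triangle HGJ: cos(∠HGJ) = (21² + 20² − 29²) / (2·21·20) = 0/840 = 0, so ∠HGJ = 90°.

Therefore, the measure of angle ∠HGJ = 90°.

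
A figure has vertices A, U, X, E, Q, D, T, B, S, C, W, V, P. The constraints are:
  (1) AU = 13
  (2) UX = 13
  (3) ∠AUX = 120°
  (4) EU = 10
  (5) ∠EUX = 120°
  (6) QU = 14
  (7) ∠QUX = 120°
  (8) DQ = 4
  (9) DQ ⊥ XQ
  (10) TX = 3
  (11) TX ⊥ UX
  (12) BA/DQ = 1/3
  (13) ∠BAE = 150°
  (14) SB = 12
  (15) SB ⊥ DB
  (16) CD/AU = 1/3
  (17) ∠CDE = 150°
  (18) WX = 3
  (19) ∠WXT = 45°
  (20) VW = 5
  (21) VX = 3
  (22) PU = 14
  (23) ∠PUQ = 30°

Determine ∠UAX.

Step 1: By the law of cosines on triangle AUX: AX² = 13² + 13² − 2·13·13·cos(120°) = 507, so AX = 13·√3.
Step 2: By the inverse law of cosines on triangle UAX: cos(∠UAX) = (13² + (13·√3)² − 13²) / (2·13·13·√3) = 507/585.43 = 0.866, so ∠UAX = 30°.

Therefore, the measure of angle ∠UAX = 30°.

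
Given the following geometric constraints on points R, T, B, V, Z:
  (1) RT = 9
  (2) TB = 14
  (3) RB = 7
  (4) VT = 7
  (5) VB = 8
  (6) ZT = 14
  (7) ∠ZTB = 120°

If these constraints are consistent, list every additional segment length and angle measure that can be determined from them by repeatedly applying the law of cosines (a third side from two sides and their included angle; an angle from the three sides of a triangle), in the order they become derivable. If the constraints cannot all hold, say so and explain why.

The constraints are consistent. Derivable facts, in order:
After 1 step:
- BZ = 14·√3
- ∠BRT = 121.59°
- ∠BTR = 25.21°
- ∠BTV = 22.56°
- ∠BVT = 137.82°
- ∠RBT = 33.2°
- ∠TBV = 19.62°
After 2 steps:
- ∠BZT = 30°
- ∠TBZ = 30°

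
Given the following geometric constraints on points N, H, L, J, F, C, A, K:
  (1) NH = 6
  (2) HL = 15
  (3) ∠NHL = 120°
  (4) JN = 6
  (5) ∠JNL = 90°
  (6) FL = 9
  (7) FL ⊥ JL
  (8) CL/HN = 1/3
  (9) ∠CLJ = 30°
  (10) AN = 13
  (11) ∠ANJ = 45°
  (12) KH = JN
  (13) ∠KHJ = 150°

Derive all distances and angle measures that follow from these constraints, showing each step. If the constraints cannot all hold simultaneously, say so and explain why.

The constraints are consistent.

From the given relations:
  CL = 1/3·HN = 1/3·6 = 2
  KH = JN = 6

Step 1: From NH = 6, HL = 15, and ∠NHL = 120°, by the law of cosines:
  NL² = NH² + HL² - 2·NH·HL·cos(120°) = 36 + 225 + 90 = 351
  NL = 3·√39

Step 2: From JN = 6, NA = 13, and ∠JNA = 45°, by the law of cosines:
  JA² = JN² + NA² - 2·JN·NA·cos(45°) = 36 + 169 - 110.3 = 94.69
  JA ≈ 9.73

Step 3: From LN = 3·√39, NJ = 6, and ∠LNJ = 90°, by the law of cosines:
  LJ² = LN² + NJ² - 2·LN·NJ·cos(90°) = 351 + 36 - 0 = 387
  LJ = 3·√43

Step 4: From NH = 6, NL = 3·√39, HL = 15, by the inverse law of cosines:
  cos(∠HNL) = (NH² + NL² - HL²) / (2·NH·NL)
  ∠HNL = 43.9°

Step 5: From LH = 15, LN = 3·√39, HN = 6, by the inverse law of cosines:
  cos(∠HLN) = (LH² + LN² - HN²) / (2·LH·LN)
  ∠HLN = 16.1°

Step 6: From JA = 9.73, JN = 6, AN = 13, by the inverse law of cosines:
  cos(∠AJN) = (JA² + JN² - AN²) / (2·JA·JN)
  ∠AJN = 109.15°

Step 7: From AJ = 9.73, AN = 13, JN = 6, by the inverse law of cosines:
  cos(∠JAN) = (AJ² + AN² - JN²) / (2·AJ·AN)
  ∠JAN = 25.85°

Step 8: From JL = 3·√43, LF = 9, and ∠JLF = 90°, by the law of cosines:
  JF² = JL² + LF² - 2·JL·LF·cos(90°) = 387 + 81 - 0 = 468
  JF = 6·√13

Step 9: From JL = 3·√43, LC = 2, and ∠JLC = 30°, by the law of cosines:
  JC² = JL² + LC² - 2·JL·LC·cos(30°) = 387 + 4 - 68.15 = 322.9
  JC ≈ 17.97

Step 10: From LJ = 3·√43, LN = 3·√39, JN = 6, by the inverse law of cosines:
  cos(∠JLN) = (LJ² + LN² - JN²) / (2·LJ·LN)
  ∠JLN = 17.76°

Step 11: From JL = 3·√43, JN = 6, LN = 3·√39, by the inverse law of cosines:
  cos(∠LJN) = (JL² + JN² - LN²) / (2·JL·JN)
  ∠LJN = 72.24°

Step 12: From JC = 17.97, JL = 3·√43, CL = 2, by the inverse law of cosines:
  cos(∠CJL) = (JC² + JL² - CL²) / (2·JC·JL)
  ∠CJL = 3.19°

Step 13: From JF = 6·√13, JL = 3·√43, FL = 9, by the inverse law of cosines:
  cos(∠FJL) = (JF² + JL² - FL²) / (2·JF·JL)
  ∠FJL = 24.58°

Step 14: From FJ = 6·√13, FL = 9, JL = 3·√43, by the inverse law of cosines:
  cos(∠JFL) = (FJ² + FL² - JL²) / (2·FJ·FL)
  ∠JFL = 65.42°

Step 15: From CJ = 17.97, CL = 2, JL = 3·√43, by the inverse law of cosines:
  cos(∠JCL) = (CJ² + CL² - JL²) / (2·CJ·CL)
  ∠JCL = 146.81°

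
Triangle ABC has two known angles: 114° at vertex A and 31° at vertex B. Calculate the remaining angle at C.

By the triangle angle sum property, the three interior angles of any triangle add up to 180°.
We know angle A = 114° and angle B = 31°, so their sum is 145°.
Therefore angle C = 180° - 145° = 35°.

35 degrees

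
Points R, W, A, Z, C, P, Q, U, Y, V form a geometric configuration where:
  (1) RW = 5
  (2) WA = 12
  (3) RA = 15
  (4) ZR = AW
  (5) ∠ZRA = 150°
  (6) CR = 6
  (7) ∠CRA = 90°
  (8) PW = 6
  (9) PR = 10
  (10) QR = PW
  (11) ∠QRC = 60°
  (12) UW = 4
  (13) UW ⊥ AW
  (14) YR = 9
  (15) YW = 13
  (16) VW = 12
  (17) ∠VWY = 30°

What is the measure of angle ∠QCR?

From the given relations: QR = PW = 6.
Step 1: By the law of cosines on triangle CRQ: CQ² = 6² + 6² − 2·6·6·cos(60°) = 36, so CQ = 6.
Step 2: By the inverse law of cosines on triangle QCR: cos(∠QCR) = (6² + 6² − 6²) / (2·6·6) = 36/72 = 0.5, so ∠QCR = 60°.

Therefore, the measure of angle ∠QCR = 60°.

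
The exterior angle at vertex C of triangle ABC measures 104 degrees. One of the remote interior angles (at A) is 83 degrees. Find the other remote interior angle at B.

The exterior angle theorem states that an exterior angle equals the sum of the two non-adjacent interior angles.
So 104 = 83 + angle B, which gives angle B = 104 - 83 = 21 degrees.

21 degrees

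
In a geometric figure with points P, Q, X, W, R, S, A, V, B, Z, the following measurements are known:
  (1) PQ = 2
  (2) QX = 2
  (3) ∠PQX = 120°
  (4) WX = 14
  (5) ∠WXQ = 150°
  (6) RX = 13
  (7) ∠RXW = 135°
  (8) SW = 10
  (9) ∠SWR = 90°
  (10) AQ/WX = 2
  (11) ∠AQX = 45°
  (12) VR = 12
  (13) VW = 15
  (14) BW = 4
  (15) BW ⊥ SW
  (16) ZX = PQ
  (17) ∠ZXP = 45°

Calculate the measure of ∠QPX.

Step 1: By the law of cosines on triangle PQX: PX² = 2² + 2² − 2·2·2·cos(120°) = 12, so PX = 2·√3.
Step 2: By the inverse law of cosines on triangle QPX: cos(∠QPX) = (2² + (2·√3)² − 2²) / (2·2·2·√3) = 12/13.86 = 0.866, so ∠QPX = 30°.

Therefore, the measure of angle ∠QPX = 30°.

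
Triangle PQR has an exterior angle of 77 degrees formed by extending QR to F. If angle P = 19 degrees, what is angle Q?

The exterior angle theorem states that an exterior angle equals the sum of the two non-adjacent interior angles.
So 77 = 19 + angle Q, which gives angle Q = 77 - 19 = 58 degrees.

58 degrees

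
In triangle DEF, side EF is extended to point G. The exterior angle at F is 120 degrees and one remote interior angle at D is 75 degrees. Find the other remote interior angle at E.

angle E = 120 - 75 = 45 degrees (exterior angle theorem).

45 degrees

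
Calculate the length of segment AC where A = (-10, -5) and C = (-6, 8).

d = sqrt((4)^2 + (13)^2) = sqrt(185)

sqrt(185)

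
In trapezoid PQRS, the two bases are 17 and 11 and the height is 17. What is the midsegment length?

The midsegment of a trapezoid = (base1 + base2) / 2
midsegment = (17 + 11) / 2
midsegment = 28 / 2
midsegment = 14

14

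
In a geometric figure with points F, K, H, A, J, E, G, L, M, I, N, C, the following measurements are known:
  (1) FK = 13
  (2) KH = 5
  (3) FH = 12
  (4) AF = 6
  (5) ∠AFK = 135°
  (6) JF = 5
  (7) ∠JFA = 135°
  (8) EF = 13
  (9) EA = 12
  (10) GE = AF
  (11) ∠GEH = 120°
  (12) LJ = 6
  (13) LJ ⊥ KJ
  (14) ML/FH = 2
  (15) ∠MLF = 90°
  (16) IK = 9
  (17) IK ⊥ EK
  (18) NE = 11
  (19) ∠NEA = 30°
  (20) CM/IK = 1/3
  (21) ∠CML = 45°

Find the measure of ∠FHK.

Step 1: By the inverse law of cosines on triangle FHK: cos(∠FHK) = (12² + 5² − 13²) / (2·12·5) = 0/120 = 0, so ∠FHK = 90°.

Therefore, the measure of angle ∠FHK = 90°.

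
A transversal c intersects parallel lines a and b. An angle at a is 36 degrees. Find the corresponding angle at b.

Corresponding angles formed by parallel lines and a transversal are equal.
The given angle is 36 degrees.
The corresponding angle = 36 degrees.

36 degrees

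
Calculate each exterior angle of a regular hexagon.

Each exterior angle of a regular n-gon is 360 / n.
For n = 6: 360 / 6 = 60 degrees.

60 degrees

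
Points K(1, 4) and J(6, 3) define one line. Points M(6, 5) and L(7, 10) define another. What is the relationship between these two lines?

Slope of line 1: m1 = (3 - 4)/(6 - 1) = -1/5 = -1/5
Slope of line 2: m2 = (10 - 5)/(7 - 6) = 5/1 = 5
m1 * m2 = -1, so perpendicular.

Perpendicular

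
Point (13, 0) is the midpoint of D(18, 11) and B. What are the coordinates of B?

Using the midpoint formula: M = ((x1 + x2)/2, (y1 + y2)/2)
We know M = (13, 0) and D = (18, 11)
For x: 13 = (18 + x2)/2, so x2 = 2*13 - 18 = 8
For y: 0 = (11 + y2)/2, so y2 = 2*0 - 11 = -11
B = (8, -11)

(8, -11)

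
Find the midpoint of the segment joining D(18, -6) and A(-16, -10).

M = ((x₁ + x₂)/2, (y₁ + y₂)/2)
= ((18 + -16)/2, (-6 + -10)/2)
= (2/2, -16/2) = (1, -8)

(1, -8)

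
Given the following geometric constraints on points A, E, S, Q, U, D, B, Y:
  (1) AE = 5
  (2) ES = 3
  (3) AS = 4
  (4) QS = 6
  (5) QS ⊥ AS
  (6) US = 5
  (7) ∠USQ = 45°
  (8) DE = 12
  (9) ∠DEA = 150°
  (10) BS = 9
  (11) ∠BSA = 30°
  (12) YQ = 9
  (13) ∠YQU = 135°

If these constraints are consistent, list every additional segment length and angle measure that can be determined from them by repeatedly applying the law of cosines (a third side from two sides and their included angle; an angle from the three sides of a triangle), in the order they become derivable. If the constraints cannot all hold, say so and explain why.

The constraints are consistent. Derivable facts, in order:
After 1 step:
- AB ≈ 5.89
- AD ≈ 16.52
- AQ = 2·√13
- QU ≈ 4.31
- ∠AES = 53.13°
- ∠ASE = 90°
- ∠EAS = 36.87°
After 2 steps:
- UY ≈ 12.43
- ∠ABS = 19.86°
- ∠ADE = 8.7°
- ∠AQS = 33.69°
- ∠BAS = 130.14°
- ∠DAE = 21.3°
- ∠QAS = 56.31°
- ∠QUS = 79.88°
- ∠SQU = 55.12°
After 3 steps:
- ∠QUY = 30.8°
- ∠QYU = 14.2°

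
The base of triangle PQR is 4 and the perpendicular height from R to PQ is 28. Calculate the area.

Area = (1/2)(4)(28) = 56

56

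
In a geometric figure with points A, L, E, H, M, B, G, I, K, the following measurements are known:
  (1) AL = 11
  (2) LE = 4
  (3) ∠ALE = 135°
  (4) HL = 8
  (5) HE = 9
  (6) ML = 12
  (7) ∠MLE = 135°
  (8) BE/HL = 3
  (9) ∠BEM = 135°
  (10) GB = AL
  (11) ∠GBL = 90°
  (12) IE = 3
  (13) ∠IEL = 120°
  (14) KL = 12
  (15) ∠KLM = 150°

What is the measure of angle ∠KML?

Step 1: By the law of cosines on triangle MLK: MK² = 12² + 12² − 2·12·12·cos(150°) = 537.42, so MK ≈ 23.18.
Step 2: By the inverse law of cosines on triangle KML: cos(∠KML) = (23.18² + 12² − 12²) / (2·23.18·12) = 537.42/556.37 = 0.9659, so ∠KML = 15°.

Therefore, the measure of angle ∠KML = 15°.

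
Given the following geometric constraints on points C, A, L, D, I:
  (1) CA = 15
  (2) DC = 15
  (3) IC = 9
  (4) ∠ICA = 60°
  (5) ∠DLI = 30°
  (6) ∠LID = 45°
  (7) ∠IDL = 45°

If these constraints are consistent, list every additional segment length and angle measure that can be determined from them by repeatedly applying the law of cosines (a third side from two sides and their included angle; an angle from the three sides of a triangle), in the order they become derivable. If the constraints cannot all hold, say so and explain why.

These constraints are not satisfiable: (5), (6) and (7) are the three interior angles of triangle DLI, which must sum to 180°, but 30° + 45° + 45° = 120°. No planar figure meets all of them, so nothing further can be derived.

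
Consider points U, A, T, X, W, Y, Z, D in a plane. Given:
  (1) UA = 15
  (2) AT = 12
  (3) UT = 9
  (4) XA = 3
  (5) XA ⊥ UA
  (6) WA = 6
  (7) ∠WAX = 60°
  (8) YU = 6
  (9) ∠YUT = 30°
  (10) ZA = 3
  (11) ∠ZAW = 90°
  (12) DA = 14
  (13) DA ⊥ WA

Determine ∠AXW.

Step 1: By the law of cosines on triangle XAW: XW² = 3² + 6² − 2·3·6·cos(60°) = 27, so XW = 3·√3.
Step 2: By the inverse law of cosines on triangle AXW: cos(∠AXW) = (3² + (3·√3)² − 6²) / (2·3·3·√3) = 0/31.18 = 0, so ∠AXW = 90°.

Therefore, the measure of angle ∠AXW = 90°.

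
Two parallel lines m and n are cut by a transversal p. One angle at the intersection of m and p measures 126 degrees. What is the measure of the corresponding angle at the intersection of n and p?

Corresponding angles formed by parallel lines and a transversal are equal.
The given angle is 126 degrees.
The corresponding angle = 126 degrees.

126 degrees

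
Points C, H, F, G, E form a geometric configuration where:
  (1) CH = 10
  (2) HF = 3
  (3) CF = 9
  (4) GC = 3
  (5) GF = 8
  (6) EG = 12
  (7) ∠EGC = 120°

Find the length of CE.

Step 1: By the law of cosines on triangle CGE: CE² = 3² + 12² − 2·3·12·cos(120°) = 189, so CE = 3·√21.

Therefore, the length of CE = 3·√21.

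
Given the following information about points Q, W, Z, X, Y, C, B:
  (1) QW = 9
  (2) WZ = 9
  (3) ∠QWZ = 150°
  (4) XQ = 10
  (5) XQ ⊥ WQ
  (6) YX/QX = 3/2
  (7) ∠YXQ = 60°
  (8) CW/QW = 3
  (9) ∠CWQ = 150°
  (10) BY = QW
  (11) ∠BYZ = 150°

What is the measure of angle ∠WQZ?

Step 1: By the law of cosines on triangle QWZ: QZ² = 9² + 9² − 2·9·9·cos(150°) = 302.3, so QZ ≈ 17.39.
Step 2: By the inverse law of cosines on triangle WQZ: cos(∠WQZ) = (9² + 17.39² − 9²) / (2·9·17.39) = 302.3/312.96 = 0.9659, so ∠WQZ = 15°.

Therefore, the measure of angle ∠WQZ = 15°.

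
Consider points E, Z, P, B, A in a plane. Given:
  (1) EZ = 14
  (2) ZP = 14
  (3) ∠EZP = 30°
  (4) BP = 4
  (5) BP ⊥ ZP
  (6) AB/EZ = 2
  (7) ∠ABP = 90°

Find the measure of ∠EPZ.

Step 1: By the law of cosines on triangle PZE: PE² = 14² + 14² − 2·14·14·cos(30°) = 52.52, so PE ≈ 7.25.
Step 2: By the inverse law of cosines on triangle EPZ: cos(∠EPZ) = (7.25² + 14² − 14²) / (2·7.25·14) = 52.52/202.91 = 0.2588, so ∠EPZ = 75°.

Therefore, the measure of angle ∠EPZ = 75°.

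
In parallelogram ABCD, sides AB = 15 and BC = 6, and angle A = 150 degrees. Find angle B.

Consecutive angles are supplementary: angle B = 180 - 150 = 30 degrees.

30 degrees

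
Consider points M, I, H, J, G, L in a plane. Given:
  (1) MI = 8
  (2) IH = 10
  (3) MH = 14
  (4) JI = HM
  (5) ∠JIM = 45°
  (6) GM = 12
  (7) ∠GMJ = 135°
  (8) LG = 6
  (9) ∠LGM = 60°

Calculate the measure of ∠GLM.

Step 1: By the law of cosines on triangle LGM: LM² = 6² + 12² − 2·6·12·cos(60°) = 108, so LM = 6·√3.
Step 2: By the inverse law of cosines on triangle GLM: cos(∠GLM) = (6² + (6·√3)² − 12²) / (2·6·6·√3) = 0/124.71 = 0, so ∠GLM = 90°.

Therefore, the measure of angle ∠GLM = 90°.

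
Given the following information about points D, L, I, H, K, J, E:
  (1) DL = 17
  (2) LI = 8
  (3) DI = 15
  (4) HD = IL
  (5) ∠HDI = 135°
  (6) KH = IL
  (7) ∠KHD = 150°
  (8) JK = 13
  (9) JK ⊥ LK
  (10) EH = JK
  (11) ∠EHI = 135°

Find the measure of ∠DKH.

From the given relations: KH = IL = 8; HD = IL = 8.
Step 1: By the law of cosines on triangle KHD: KD² = 8² + 8² − 2·8·8·cos(150°) = 238.85, so KD ≈ 15.45.
Step 2: By the inverse law of cosines on triangle DKH: cos(∠DKH) = (15.45² + 8² − 8²) / (2·15.45·8) = 238.85/247.28 = 0.9659, so ∠DKH = 15°.

Therefore, the measure of angle ∠DKH = 15°.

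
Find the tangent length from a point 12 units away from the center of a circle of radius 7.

The tangent, radius, and line from the external point to the center form a right triangle.
The right angle is where the tangent meets the radius.
By the Pythagorean theorem: tangent² + 7² = 12²
tangent² = 144 - 49 = 95
tangent = sqrt(95)

sqrt(95)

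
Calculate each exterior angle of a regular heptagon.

Each exterior angle of a regular n-gon is 360 / n.
For n = 7: 360 / 7 = 360/7 degrees.

360/7 degrees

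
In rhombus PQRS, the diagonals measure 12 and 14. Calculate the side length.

Half-diagonals are 6 and 7. side = sqrt(6^2 + 7^2) = sqrt(85)

sqrt(85)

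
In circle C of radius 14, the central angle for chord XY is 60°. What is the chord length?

Chord = 2(14) sin(30°) = 14

14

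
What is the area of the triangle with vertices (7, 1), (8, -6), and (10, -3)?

Using the Shoelace formula for a triangle:
Area = (1/2)|x0(y1 - y2) + x1(y2 - y0) + x2(y0 - y1)|
Area = (1/2)|7(-6 - -3) + 8(-3 - 1) + 10(1 - -6)|
Area = (1/2)|-21 + -32 + 70|
Area = (1/2)|17|
Area = (1/2)(17)
Area = 17/2

17/2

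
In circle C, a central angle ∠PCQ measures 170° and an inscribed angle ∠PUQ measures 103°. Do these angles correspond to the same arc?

By the inscribed angle theorem, the inscribed angle for a central angle of 170° should be 170° / 2 = 85°.
The given inscribed angle is 103°, which does not equal 85°.
Therefore, no, they do not correspond to the same arc.

No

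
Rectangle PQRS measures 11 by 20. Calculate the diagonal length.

d = sqrt(11^2 + 20^2) = sqrt(521)

sqrt(521)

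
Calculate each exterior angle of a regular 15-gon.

Each exterior angle of a regular n-gon is 360 / n.
For n = 15: 360 / 15 = 24 degrees.

24 degrees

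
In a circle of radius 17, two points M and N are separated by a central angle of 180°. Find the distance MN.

Drop a perpendicular from the center to the chord, bisecting both the chord and the central angle.
Each half-chord = r sin(θ/2) = 17 sin(90°).
The full chord = 2 × 17 × sin(90°) = 34.

34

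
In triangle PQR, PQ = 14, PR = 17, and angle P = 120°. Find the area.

When two sides and the included angle are known, the area formula is (1/2)ab sin(C).
The height from one side to the opposite vertex is 17 sin(120°) = 17*sqrt(3)/2.
Area = (1/2) * 14 * 17*sqrt(3)/2 = 119*sqrt(3)/2.

119*sqrt(3)/2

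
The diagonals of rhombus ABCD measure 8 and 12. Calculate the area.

Area of a rhombus = (d1 * d2) / 2
Area = (8 * 12) / 2
Area = 96 / 2
Area = 48

48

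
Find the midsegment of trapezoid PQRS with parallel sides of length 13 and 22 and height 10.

The midsegment (median) of a trapezoid connects the midpoints of the non-parallel sides.
Its length is the average of the two bases: (13 + 22) / 2 = 35/2.

35/2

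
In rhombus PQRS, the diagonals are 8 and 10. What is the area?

Area of a rhombus = (d1 * d2) / 2
Area = (8 * 10) / 2
Area = 80 / 2
Area = 40

40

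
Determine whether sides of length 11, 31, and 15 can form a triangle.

The longest side is 31. The other two sides sum to 11 + 15 = 26.
Since 26 ≤ 31, the two shorter sides cannot reach around to close the triangle.

No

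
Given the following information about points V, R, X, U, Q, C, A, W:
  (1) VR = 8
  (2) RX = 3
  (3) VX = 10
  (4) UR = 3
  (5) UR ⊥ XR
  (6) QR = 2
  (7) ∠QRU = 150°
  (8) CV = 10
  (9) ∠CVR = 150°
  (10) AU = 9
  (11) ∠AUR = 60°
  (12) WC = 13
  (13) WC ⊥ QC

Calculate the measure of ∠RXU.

Step 1: By the law of cosines on triangle XRU: XU² = 3² + 3² − 2·3·3·cos(90°) = 18, so XU = 3·√2.
Step 2: By the inverse law of cosines on triangle RXU: cos(∠RXU) = (3² + (3·√2)² − 3²) / (2·3·3·√2) = 18/25.46 = 0.7071, so ∠RXU = 45°.

Therefore, the measure of angle ∠RXU = 45°.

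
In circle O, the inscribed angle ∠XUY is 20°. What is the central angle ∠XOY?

The inscribed angle theorem states that a central angle is always twice any inscribed angle that subtends the same arc.
Since the inscribed angle is 20°, the central angle = 2 × 20° = 40°.

40°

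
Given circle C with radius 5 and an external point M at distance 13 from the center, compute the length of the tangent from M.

Let T be the point of tangency. Then CT ⊥ MT (radius ⊥ tangent).
In right triangle CTM: CM² = CT² + MT²
13² = 5² + MT²
MT² = 144, MT = 12

12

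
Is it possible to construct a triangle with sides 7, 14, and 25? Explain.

Check the triangle inequality: 7 + 14 = 21 ≤ 25.
Since the sum of two sides does not exceed the third, no triangle can be formed.

No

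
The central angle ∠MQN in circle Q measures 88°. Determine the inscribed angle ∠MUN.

An inscribed angle intercepts an arc from a point on the circle, while the central angle intercepts the same arc from the center.
The inscribed angle is always half the central angle: 88° / 2 = 44°.

44°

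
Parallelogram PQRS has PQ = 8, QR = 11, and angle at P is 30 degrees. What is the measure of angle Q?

In a parallelogram, consecutive angles are supplementary (sum to 180°).
angle Q = 180 - angle P
angle Q = 180 - 30
angle Q = 150 degrees

150 degrees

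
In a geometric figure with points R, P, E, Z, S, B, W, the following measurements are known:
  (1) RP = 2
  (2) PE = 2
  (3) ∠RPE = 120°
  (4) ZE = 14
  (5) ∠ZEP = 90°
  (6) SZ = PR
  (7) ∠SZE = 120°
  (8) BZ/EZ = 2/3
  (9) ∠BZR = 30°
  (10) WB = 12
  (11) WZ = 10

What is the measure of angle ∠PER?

Step 1: By the law of cosines on triangle EPR: ER² = 2² + 2² − 2·2·2·cos(120°) = 12, so ER = 2·√3.
Step 2: By the inverse law of cosines on triangle PER: cos(∠PER) = (2² + (2·√3)² − 2²) / (2·2·2·√3) = 12/13.86 = 0.866, so ∠PER = 30°.

Therefore, the measure of angle ∠PER = 30°.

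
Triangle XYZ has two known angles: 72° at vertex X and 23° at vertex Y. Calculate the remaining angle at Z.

The interior angles sum to 180°: angle Z = 180 - 72 - 23 = 85°.
The triangle is acute (angles 72°, 23°, 85°).

85 degrees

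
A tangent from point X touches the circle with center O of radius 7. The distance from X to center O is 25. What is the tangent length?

The tangent, radius, and line from the external point to the center form a right triangle.
The right angle is where the tangent meets the radius.
By the Pythagorean theorem: tangent² + 7² = 25²
tangent² = 625 - 49 = 576
tangent = 24

24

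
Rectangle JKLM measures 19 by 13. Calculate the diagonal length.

Using the Pythagorean theorem:
d² = 19² + 13² = 361 + 169 = 530
d = sqrt(530)

sqrt(530)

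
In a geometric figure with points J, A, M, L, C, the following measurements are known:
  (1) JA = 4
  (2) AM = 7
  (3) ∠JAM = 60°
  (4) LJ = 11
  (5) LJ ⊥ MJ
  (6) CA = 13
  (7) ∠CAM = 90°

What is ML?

Step 1: By the law of cosines on triangle JAM: JM² = 4² + 7² − 2·4·7·cos(60°) = 37, so JM = √37.
Step 2: By the law of cosines on triangle MJL: ML² = √37² + 11² − 2·√37·11·cos(90°) = 158, so ML = √158.

Therefore, the length of ML = √158.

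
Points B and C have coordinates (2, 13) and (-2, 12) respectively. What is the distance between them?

d = sqrt((-2 - 2)^2 + (12 - 13)^2)
d = sqrt(-4^2 + -1^2)
d = sqrt(16 + 1)
d = sqrt(17)

sqrt(17)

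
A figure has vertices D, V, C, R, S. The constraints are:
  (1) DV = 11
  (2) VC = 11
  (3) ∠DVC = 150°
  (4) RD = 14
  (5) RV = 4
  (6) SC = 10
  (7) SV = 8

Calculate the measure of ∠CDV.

Step 1: By the law of cosines on triangle DVC: DC² = 11² + 11² − 2·11·11·cos(150°) = 451.58, so DC ≈ 21.25.
Step 2: By the inverse law of cosines on triangle CDV: cos(∠CDV) = (21.25² + 11² − 11²) / (2·21.25·11) = 451.58/467.51 = 0.9659, so ∠CDV = 15°.

Therefore, the measure of angle ∠CDV = 15°.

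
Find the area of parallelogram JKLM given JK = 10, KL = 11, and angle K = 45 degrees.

Area = a * b * sin(theta)
Area = 10 * 11 * sin(45 degrees)
Area = 110 * sqrt(2)/2
Area = 55*sqrt(2)

55*sqrt(2)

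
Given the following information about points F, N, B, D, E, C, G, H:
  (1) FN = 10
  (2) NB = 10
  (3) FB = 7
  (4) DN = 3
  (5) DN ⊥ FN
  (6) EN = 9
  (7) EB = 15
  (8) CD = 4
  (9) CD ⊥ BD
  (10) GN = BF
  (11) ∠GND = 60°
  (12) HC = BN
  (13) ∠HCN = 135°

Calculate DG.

From the given relations: GN = BF = 7.
Step 1: By the law of cosines on triangle DNG: DG² = 3² + 7² − 2·3·7·cos(60°) = 37, so DG = √37.

Therefore, the length of DG = √37.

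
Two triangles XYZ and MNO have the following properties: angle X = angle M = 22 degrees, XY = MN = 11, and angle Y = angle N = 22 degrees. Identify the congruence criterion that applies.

The given information matches ASA: Two pairs of corresponding angles and the included side are equal (Angle-Side-Angle).

ASA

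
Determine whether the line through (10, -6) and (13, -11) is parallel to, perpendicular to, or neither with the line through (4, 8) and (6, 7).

Slope of line 1: m1 = (-11 - -6)/(13 - 10) = -5/3 = -5/3
Slope of line 2: m2 = (7 - 8)/(6 - 4) = -1/2 = -1/2
For parallel lines we need equal slopes: -5/3 != -1/2.
For perpendicular lines we need m1*m2 = -1: (-5/3)(-1/2) = 5/6 != -1.
Since neither condition holds, the lines are neither parallel nor perpendicular.

Neither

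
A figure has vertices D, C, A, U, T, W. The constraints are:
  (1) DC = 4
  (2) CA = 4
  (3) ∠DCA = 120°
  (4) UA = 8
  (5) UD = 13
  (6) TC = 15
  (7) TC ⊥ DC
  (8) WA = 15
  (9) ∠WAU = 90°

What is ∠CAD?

Step 1: By the law of cosines on triangle ACD: AD² = 4² + 4² − 2·4·4·cos(120°) = 48, so AD = 4·√3.
Step 2: By the inverse law of cosines on triangle CAD: cos(∠CAD) = (4² + (4·√3)² − 4²) / (2·4·4·√3) = 48/55.43 = 0.866, so ∠CAD = 30°.

Therefore, the measure of angle ∠CAD = 30°.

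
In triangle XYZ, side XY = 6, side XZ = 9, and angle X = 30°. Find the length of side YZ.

Law of cosines: YZ^2 = 6^2 + 9^2 - 2(6)(9)cos(30°) = 117 - 54*sqrt(3), so YZ = 3*sqrt(13 - 6*sqrt(3)).

3*sqrt(13 - 6*sqrt(3))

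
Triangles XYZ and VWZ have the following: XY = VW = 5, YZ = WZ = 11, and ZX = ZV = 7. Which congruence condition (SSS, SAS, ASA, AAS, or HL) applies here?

The given information provides:
XY = VW = 5, YZ = WZ = 11, and ZX = ZV = 7
This matches the SSS congruence theorem.
All three pairs of corresponding sides are equal (Side-Side-Side).

SSS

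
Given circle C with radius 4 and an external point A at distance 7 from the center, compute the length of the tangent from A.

Let T be the point of tangency. Then CT ⊥ AT (radius ⊥ tangent).
In right triangle CTA: CA² = CT² + AT²
7² = 4² + AT²
AT² = 33, AT = sqrt(33)

sqrt(33)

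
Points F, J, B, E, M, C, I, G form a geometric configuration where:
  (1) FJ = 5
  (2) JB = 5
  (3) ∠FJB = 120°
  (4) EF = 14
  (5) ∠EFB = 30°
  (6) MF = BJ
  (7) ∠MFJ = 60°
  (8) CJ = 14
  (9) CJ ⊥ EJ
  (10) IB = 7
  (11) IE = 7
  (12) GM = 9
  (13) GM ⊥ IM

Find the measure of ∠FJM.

From the given relations: MF = BJ = 5.
Step 1: By the law of cosines on triangle JFM: JM² = 5² + 5² − 2·5·5·cos(60°) = 25, so JM = 5.
Step 2: By the inverse law of cosines on triangle FJM: cos(∠FJM) = (5² + 5² − 5²) / (2·5·5) = 25/50 = 0.5, so ∠FJM = 60°.

Therefore, the measure of angle ∠FJM = 60°.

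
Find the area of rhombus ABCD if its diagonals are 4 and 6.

The diagonals of a rhombus divide it into four right triangles.
Each triangle has legs 4/ 2 = 2 and 6/2 = 3, so each has area (1/2)*2*3 = 3.
Four such triangles give total area = (d1 * d2) / 2 = 12.

12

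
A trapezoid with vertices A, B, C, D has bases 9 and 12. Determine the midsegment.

The midsegment of a trapezoid = (base1 + base2) / 2
midsegment = (9 + 12) / 2
midsegment = 21 / 2
midsegment = 21/2

21/2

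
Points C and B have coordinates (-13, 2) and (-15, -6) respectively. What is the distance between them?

d = sqrt((-2)^2 + (-8)^2) = sqrt(68) = 2*sqrt(17)

2*sqrt(17)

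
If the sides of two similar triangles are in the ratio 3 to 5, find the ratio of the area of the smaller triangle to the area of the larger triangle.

Area scales with the square of linear dimensions. If every length is multiplied by 3/5, then the area is multiplied by (3/5)^2 = 9/25.
The area ratio is 9:25.

9:25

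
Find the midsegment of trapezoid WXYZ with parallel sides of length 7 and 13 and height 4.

The midsegment (median) of a trapezoid connects the midpoints of the non-parallel sides.
Its length is the average of the two bases: (7 + 13) / 2 = 10.

10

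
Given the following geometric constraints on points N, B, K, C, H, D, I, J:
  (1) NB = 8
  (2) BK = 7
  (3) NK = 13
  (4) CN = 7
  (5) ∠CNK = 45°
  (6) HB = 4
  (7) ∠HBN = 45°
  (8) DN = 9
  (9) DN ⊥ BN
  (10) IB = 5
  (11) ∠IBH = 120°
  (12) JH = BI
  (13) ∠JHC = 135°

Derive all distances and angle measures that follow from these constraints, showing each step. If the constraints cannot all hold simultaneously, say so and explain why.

The constraints are consistent.

From the given relations:
  JH = BI = 5

Step 1: From NB = 8, BH = 4, and ∠NBH = 45°, by the law of cosines:
  NH² = NB² + BH² - 2·NB·BH·cos(45°) = 64 + 16 - 45.25 = 34.75
  NH ≈ 5.89

Step 2: From BN = 8, ND = 9, and ∠BND = 90°, by the law of cosines:
  BD² = BN² + ND² - 2·BN·ND·cos(90°) = 64 + 81 - 0 = 145
  BD = √145

Step 3: From KN = 13, NC = 7, and ∠KNC = 45°, by the law of cosines:
  KC² = KN² + NC² - 2·KN·NC·cos(45°) = 169 + 49 - 128.7 = 89.31
  KC ≈ 9.45

Step 4: From HB = 4, BI = 5, and ∠HBI = 120°, by the law of cosines:
  HI² = HB² + BI² - 2·HB·BI·cos(120°) = 16 + 25 + 20 = 61
  HI = √61

Step 5: From NB = 8, NK = 13, BK = 7, by the inverse law of cosines:
  cos(∠BNK) = (NB² + NK² - BK²) / (2·NB·NK)
  ∠BNK = 27.8°

Step 6: From BK = 7, BN = 8, KN = 13, by the inverse law of cosines:
  cos(∠KBN) = (BK² + BN² - KN²) / (2·BK·BN)
  ∠KBN = 120°

Step 7: From KB = 7, KN = 13, BN = 8, by the inverse law of cosines:
  cos(∠BKN) = (KB² + KN² - BN²) / (2·KB·KN)
  ∠BKN = 32.2°

Step 8: From NB = 8, NH = 5.89, BH = 4, by the inverse law of cosines:
  cos(∠BNH) = (NB² + NH² - BH²) / (2·NB·NH)
  ∠BNH = 28.68°

Step 9: From BD = √145, BN = 8, DN = 9, by the inverse law of cosines:
  cos(∠DBN) = (BD² + BN² - DN²) / (2·BD·BN)
  ∠DBN = 48.37°

Step 10: From KC = 9.45, KN = 13, CN = 7, by the inverse law of cosines:
  cos(∠CKN) = (KC² + KN² - CN²) / (2·KC·KN)
  ∠CKN = 31.59°

Step 11: From CK = 9.45, CN = 7, KN = 13, by the inverse law of cosines:
  cos(∠KCN) = (CK² + CN² - KN²) / (2·CK·CN)
  ∠KCN = 103.41°

Step 12: From HB = 4, HI = √61, BI = 5, by the inverse law of cosines:
  cos(∠BHI) = (HB² + HI² - BI²) / (2·HB·HI)
  ∠BHI = 33.67°

Step 13: From HB = 4, HN = 5.89, BN = 8, by the inverse law of cosines:
  cos(∠BHN) = (HB² + HN² - BN²) / (2·HB·HN)
  ∠BHN = 106.32°

Step 14: From DB = √145, DN = 9, BN = 8, by the inverse law of cosines:
  cos(∠BDN) = (DB² + DN² - BN²) / (2·DB·DN)
  ∠BDN = 41.63°

Step 15: From IB = 5, IH = √61, BH = 4, by the inverse law of cosines:
  cos(∠BIH) = (IB² + IH² - BH²) / (2·IB·IH)
  ∠BIH = 26.33°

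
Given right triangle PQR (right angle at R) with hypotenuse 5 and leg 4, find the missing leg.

QR = sqrt(5^2 - 4^2) = sqrt(9) = 3

3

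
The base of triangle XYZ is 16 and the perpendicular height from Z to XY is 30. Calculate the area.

Area = (1/2) * base * height
Area = (1/2) * 16 * 30
Area = 240

240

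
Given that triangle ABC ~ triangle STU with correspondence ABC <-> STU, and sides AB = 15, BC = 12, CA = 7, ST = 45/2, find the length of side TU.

k = 45/2/15 = 3/2. TU = 3/2 * 12 = 18.

18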